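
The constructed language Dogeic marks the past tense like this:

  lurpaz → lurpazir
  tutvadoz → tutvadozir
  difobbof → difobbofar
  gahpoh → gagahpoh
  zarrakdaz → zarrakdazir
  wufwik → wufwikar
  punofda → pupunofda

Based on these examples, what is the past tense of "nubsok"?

"nubsok" ends in -k. The one such stem in the data (wufwik → wufwikar) adds -ar, so the same rule applies.
The other patterns: stems ending in -z add -ir; stems ending in -a or -h repeat the first consonant+vowel as a prefix.
So nubsok → nubsokar.

nubsokar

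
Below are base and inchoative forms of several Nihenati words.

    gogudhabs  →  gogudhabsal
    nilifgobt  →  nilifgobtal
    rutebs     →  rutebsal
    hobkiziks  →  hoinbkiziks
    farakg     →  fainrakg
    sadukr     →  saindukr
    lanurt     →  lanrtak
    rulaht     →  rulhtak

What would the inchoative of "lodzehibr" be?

gogudhabs and hobkiziks both end in -s yet inflect differently (gogudhabsal, hoinbkiziks), so the final letter is not what conditions the rule; the second-to-last letter is.
"lodzehibr" has second-to-last letter 'b'. The stems whose second-to-last letter is 'b' (gogudhabs → gogudhabsal, nilifgobt → nilifgobtal, rutebs → rutebsal) add -al.
The other patterns: stems whose second-to-last letter is 'k' insert -in- after the first vowel; stems whose second-to-last letter is 'h' or 'r' delete the last vowel and add -ak.
So lodzehibr → lodzehibral.

lodzehibral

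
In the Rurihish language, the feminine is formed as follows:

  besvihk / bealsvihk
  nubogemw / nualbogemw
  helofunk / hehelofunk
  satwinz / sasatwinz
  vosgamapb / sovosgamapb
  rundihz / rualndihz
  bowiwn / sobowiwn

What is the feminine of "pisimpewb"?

satwinz and rundihz both end in -z yet inflect differently (sasatwinz, rualndihz), so the final letter is not what conditions the rule; the second-to-last letter is.
"pisimpewb" has second-to-last letter 'w'. The one such stem in the data (bowiwn → sobowiwn) adds the prefix so-, so the same rule applies.
So pisimpewb → sopisimpewb.

sopisimpewb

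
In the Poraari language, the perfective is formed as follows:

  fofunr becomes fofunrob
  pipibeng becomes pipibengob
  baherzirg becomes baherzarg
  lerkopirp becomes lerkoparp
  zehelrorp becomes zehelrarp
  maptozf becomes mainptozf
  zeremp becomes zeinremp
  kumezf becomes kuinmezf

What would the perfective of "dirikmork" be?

pipibeng and baherzirg both end in -g yet inflect differently (pipibengob, baherzarg), so the final letter is not what conditions the rule; the second-to-last letter is.
"dirikmork" has second-to-last letter 'r'. The stems whose second-to-last letter is 'r' (baherzirg → baherzarg, lerkopirp → lerkoparp, zehelrorp → zehelrarp) change the last vowel to 'a'.
So dirikmork → dirikmark.

dirikmark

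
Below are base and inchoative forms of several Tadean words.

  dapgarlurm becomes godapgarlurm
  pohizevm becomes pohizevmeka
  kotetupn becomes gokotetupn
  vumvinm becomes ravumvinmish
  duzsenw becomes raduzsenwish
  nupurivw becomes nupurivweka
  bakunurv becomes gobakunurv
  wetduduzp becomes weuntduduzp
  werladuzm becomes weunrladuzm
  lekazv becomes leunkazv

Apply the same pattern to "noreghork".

gonoreghork

vumvinm and werladuzm both end in -m yet inflect differently (ravumvinmish, weunrladuzm), so the final letter is not what conditions the rule; the second-to-last letter is.
"noreghork" has second-to-last letter 'r'. The stems whose second-to-last letter is 'r' (bakunurv → gobakunurv, dapgarlurm → godapgarlurm) add the prefix go-.
So noreghork → gonoreghork.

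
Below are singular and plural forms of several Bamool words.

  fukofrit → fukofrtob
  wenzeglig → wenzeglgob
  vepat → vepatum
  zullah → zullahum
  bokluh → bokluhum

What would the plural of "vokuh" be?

vokuhum

fukofrit and vepat both end in -t yet inflect differently (fukofrtob, vepatum), so the final letter is not what conditions the rule; the number of vowels is.
"vokuh" has 2 vowels. The stems with 2 vowels (vepat → vepatum, zullah → zullahum, bokluh → bokluhum) add -um.
So vokuh → vokuhum.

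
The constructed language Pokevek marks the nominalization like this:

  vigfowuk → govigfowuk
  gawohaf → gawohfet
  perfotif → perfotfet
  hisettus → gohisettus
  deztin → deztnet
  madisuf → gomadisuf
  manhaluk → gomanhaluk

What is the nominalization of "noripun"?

gonoripun

madisuf and gawohaf both end in -f yet inflect differently (gomadisuf, gawohfet), so the final letter is not what conditions the rule; the last vowel is.
"noripun" has last vowel 'u'. The stems whose last vowel is 'u' (manhaluk → gomanhaluk, hisettus → gohisettus, vigfowuk → govigfowuk) add the prefix go-.
So noripun → gonoripun.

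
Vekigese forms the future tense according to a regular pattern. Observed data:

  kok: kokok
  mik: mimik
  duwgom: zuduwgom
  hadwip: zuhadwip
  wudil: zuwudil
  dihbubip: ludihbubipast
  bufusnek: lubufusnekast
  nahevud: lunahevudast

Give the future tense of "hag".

hahag

hadwip and dihbubip both end in -p yet inflect differently (zuhadwip, ludihbubipast), so the final letter is not what conditions the rule; the number of vowels is.
"hag" has 1 vowel. The stems with 1 vowel (kok → kokok, mik → mimik) repeat the first consonant+vowel as a prefix.
The other patterns: stems with 2 vowels add the prefix zu-; stems with 3 vowels add lu- … -ast around the stem.
So hag → hahag.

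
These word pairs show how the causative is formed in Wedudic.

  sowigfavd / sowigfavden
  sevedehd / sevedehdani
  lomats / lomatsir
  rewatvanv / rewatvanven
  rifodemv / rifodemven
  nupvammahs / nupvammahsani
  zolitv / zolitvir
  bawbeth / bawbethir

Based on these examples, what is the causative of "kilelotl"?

lomats and nupvammahs both end in -s yet inflect differently (lomatsir, nupvammahsani), so the final letter is not what conditions the rule; the second-to-last letter is.
"kilelotl" has second-to-last letter 't'. The stems whose second-to-last letter is 't' (lomats → lomatsir, bawbeth → bawbethir, zolitv → zolitvir) add -ir.
So kilelotl → kilelotlir.

kilelotlir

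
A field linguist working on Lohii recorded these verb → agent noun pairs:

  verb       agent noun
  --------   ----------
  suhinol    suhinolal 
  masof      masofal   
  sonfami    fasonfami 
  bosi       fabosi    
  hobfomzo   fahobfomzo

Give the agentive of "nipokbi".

fanipokbi

suhinol and hobfomzo both have last vowel 'o' yet inflect differently (suhinolal, fahobfomzo), so the last vowel is not what conditions the rule; whether the stem ends in a vowel or a consonant is.
"nipokbi" ends in a vowel. The stems ending in a vowel (sonfami → fasonfami, bosi → fabosi, hobfomzo → fahobfomzo) add the prefix fa-.
So nipokbi → fanipokbi.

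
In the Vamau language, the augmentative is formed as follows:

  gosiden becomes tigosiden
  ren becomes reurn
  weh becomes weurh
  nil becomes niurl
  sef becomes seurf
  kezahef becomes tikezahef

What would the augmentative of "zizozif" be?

tizizozif

"zizozif" has 3 vowels. The stems with 3 vowels (kezahef → tikezahef, gosiden → tigosiden) add the prefix ti-.
So zizozif → tizizozif.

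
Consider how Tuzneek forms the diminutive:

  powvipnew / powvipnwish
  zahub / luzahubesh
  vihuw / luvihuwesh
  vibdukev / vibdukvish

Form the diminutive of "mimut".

powvipnew and vihuw both end in -w yet inflect differently (powvipnwish, luvihuwesh), so the final letter is not what conditions the rule; the last vowel is.
"mimut" has last vowel 'u'. The stems whose last vowel is 'u' (zahub → luzahubesh, vihuw → luvihuwesh) add lu- … -esh around the stem.
So mimut → lumimutesh.

lumimutesh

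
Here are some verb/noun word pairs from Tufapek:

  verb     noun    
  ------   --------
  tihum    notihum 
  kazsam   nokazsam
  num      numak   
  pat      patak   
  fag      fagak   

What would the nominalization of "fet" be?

fetak

tihum and num both end in -m yet inflect differently (notihum, numak), so the final letter is not what conditions the rule; the number of vowels is.
"fet" has 1 vowel. The stems with 1 vowel (num → numak, pat → patak, fag → fagak) add -ak.
The other pattern: stems with 2 vowels add the prefix no-.
So fet → fetak.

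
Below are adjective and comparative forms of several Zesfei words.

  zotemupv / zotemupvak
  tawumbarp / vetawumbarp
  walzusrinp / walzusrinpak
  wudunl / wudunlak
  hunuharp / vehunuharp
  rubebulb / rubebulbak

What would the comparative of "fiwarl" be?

vefiwarl

"fiwarl" has second-to-last letter 'r'. The stems whose second-to-last letter is 'r' (hunuharp → vehunuharp, tawumbarp → vetawumbarp) add the prefix ve-.
So fiwarl → vefiwarl.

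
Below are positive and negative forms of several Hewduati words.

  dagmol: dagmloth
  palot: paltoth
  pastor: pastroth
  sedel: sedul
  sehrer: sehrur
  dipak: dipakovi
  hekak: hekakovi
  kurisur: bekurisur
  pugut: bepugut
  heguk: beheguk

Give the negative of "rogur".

berogur

dagmol and sedel both end in -l yet inflect differently (dagmloth, sedul), so the final letter is not what conditions the rule; the last vowel is.
"rogur" has last vowel 'u'. The stems whose last vowel is 'u' (kurisur → bekurisur, pugut → bepugut, heguk → beheguk) add the prefix be-.
The other patterns: stems whose last vowel is 'o' delete the last vowel and add -oth; stems whose last vowel is 'e' change the last vowel to 'u'; stems whose last vowel is 'a' add -ovi.
So rogur → berogur.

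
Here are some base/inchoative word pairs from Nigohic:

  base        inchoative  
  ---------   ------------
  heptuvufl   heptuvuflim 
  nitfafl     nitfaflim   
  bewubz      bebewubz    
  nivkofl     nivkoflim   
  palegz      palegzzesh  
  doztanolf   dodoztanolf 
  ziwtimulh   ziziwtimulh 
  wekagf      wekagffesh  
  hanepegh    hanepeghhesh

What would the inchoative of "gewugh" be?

palegz and bewubz both end in -z yet inflect differently (palegzzesh, bebewubz), so the final letter is not what conditions the rule; the second-to-last letter is.
"gewugh" has second-to-last letter 'g'. The stems whose second-to-last letter is 'g' (wekagf → wekagffesh, palegz → palegzzesh, hanepegh → hanepeghhesh) double the final consonant and add -esh.
So gewugh → gewughhesh.

gewughhesh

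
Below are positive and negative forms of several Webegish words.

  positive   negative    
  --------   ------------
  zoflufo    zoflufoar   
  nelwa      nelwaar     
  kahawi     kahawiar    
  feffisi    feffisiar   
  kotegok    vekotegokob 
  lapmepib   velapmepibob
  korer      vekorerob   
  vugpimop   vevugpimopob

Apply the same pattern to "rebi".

zoflufo and kotegok both have last vowel 'o' yet inflect differently (zoflufoar, vekotegokob), so the last vowel is not what conditions the rule; whether the stem ends in a vowel or a consonant is.
"rebi" ends in a vowel. The stems ending in a vowel (zoflufo → zoflufoar, nelwa → nelwaar, kahawi → kahawiar) add -ar.
So rebi → rebiar.

rebiar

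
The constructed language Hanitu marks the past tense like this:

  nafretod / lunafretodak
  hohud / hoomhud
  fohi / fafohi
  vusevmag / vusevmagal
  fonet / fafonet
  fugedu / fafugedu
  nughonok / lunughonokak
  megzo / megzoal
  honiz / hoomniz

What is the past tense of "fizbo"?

fafizbo

hohud and nafretod both end in -d yet inflect differently (hoomhud, lunafretodak), so the final letter is not what conditions the rule; the first letter is.
"fizbo" begins with f-. The stems beginning with f- (fohi → fafohi, fugedu → fafugedu, fonet → fafonet) add the prefix fa-.
So fizbo → fafizbo.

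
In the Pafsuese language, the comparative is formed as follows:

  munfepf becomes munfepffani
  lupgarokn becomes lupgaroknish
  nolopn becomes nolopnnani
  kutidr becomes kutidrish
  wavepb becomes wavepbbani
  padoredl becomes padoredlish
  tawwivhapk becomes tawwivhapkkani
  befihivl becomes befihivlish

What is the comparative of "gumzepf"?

nolopn and lupgarokn both end in -n yet inflect differently (nolopnnani, lupgaroknish), so the final letter is not what conditions the rule; the second-to-last letter is.
"gumzepf" has second-to-last letter 'p'. The stems whose second-to-last letter is 'p' (nolopn → nolopnnani, wavepb → wavepbbani, tawwivhapk → tawwivhapkkani) double the final consonant and add -ani.
The other pattern: stems whose second-to-last letter is 'd', 'k' or 'v' add -ish.
So gumzepf → gumzepffani.

gumzepffani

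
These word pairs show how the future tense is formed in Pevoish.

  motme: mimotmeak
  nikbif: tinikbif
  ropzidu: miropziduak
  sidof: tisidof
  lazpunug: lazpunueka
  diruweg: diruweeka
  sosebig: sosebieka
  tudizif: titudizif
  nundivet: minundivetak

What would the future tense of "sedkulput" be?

"sedkulput" ends in -t. The one such stem in the data (nundivet → minundivetak) adds mi- … -ak around the stem, so the same rule applies.
So sedkulput → misedkulputak.

misedkulputak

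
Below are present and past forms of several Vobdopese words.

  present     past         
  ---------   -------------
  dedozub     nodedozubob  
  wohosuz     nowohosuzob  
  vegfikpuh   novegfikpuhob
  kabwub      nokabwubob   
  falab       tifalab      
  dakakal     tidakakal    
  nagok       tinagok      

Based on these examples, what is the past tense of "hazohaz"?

tihazohaz

dedozub and falab both end in -b yet inflect differently (nodedozubob, tifalab), so the final letter is not what conditions the rule; the last vowel is.
"hazohaz" has last vowel 'a'. The stems whose last vowel is 'a' (falab → tifalab, dakakal → tidakakal) add the prefix ti-.
The other pattern: stems whose last vowel is 'u' add no- … -ob around the stem.
So hazohaz → tihazohaz.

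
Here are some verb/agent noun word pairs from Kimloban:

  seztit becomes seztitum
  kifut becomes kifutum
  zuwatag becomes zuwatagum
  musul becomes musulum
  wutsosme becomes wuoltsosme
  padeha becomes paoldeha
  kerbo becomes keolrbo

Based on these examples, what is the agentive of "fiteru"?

zuwatag and padeha both have last vowel 'a' yet inflect differently (zuwatagum, paoldeha), so the last vowel is not what conditions the rule; whether the stem ends in a vowel or a consonant is.
"fiteru" ends in a vowel. The stems ending in a vowel (wutsosme → wuoltsosme, padeha → paoldeha, kerbo → keolrbo) insert -ol- after the first vowel.
The other pattern: stems ending in a consonant add -um.
So fiteru → fiolteru.

fiolteru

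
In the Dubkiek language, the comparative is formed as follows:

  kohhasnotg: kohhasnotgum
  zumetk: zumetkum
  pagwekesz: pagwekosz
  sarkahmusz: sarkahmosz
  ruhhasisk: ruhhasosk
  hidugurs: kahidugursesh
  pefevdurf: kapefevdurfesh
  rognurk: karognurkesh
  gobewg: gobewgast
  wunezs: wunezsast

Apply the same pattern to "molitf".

zumetk and ruhhasisk both end in -k yet inflect differently (zumetkum, ruhhasosk), so the final letter is not what conditions the rule; the second-to-last letter is.
"molitf" has second-to-last letter 't'. The stems whose second-to-last letter is 't' (kohhasnotg → kohhasnotgum, zumetk → zumetkum) add -um.
The other patterns: stems whose second-to-last letter is 's' change the last vowel to 'o'; stems whose second-to-last letter is 'r' add ka- … -esh around the stem; stems whose second-to-last letter is 'w' or 'z' add -ast.
So molitf → molitfum.

molitfum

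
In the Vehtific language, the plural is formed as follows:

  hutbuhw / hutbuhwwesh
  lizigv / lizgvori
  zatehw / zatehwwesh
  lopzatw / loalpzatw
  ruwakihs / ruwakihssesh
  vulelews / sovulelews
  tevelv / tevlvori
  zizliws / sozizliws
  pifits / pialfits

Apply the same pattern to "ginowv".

vulelews and pifits both end in -s yet inflect differently (sovulelews, pialfits), so the final letter is not what conditions the rule; the second-to-last letter is.
"ginowv" has second-to-last letter 'w'. The stems whose second-to-last letter is 'w' (vulelews → sovulelews, zizliws → sozizliws) add the prefix so-.
The other patterns: stems whose second-to-last letter is 't' insert -al- after the first vowel; stems whose second-to-last letter is 'h' double the final consonant and add -esh; stems whose second-to-last letter is 'g' or 'l' delete the last vowel and add -ori.
So ginowv → soginowv.

soginowv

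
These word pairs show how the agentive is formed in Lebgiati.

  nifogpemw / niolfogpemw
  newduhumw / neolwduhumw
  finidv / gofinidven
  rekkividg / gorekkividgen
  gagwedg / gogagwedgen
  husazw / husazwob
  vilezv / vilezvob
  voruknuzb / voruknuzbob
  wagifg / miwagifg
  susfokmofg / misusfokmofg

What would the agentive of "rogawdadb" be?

nifogpemw and husazw both end in -w yet inflect differently (niolfogpemw, husazwob), so the final letter is not what conditions the rule; the second-to-last letter is.
"rogawdadb" has second-to-last letter 'd'. The stems whose second-to-last letter is 'd' (finidv → gofinidven, rekkividg → gorekkividgen, gagwedg → gogagwedgen) add go- … -en around the stem.
The other patterns: stems whose second-to-last letter is 'm' insert -ol- after the first vowel; stems whose second-to-last letter is 'z' add -ob; stems whose second-to-last letter is 'f' add the prefix mi-.
So rogawdadb → gorogawdadben.

gorogawdadben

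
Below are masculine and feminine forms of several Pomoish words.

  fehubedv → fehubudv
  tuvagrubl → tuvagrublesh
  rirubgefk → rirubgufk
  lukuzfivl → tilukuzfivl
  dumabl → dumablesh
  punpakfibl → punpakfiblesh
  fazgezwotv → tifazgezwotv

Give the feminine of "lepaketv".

fehubedv and fazgezwotv both end in -v yet inflect differently (fehubudv, tifazgezwotv), so the final letter is not what conditions the rule; the second-to-last letter is.
"lepaketv" has second-to-last letter 't'. The one such stem in the data (fazgezwotv → tifazgezwotv) adds the prefix ti-, so the same rule applies.
The other patterns: stems whose second-to-last letter is 'b' add -esh; stems whose second-to-last letter is 'd' or 'f' change the last vowel to 'u'.
So lepaketv → tilepaketv.

tilepaketv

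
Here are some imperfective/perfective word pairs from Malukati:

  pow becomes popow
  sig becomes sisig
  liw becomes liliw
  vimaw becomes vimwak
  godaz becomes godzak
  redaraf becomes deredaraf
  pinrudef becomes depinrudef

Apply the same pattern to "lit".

lilit

"lit" has 1 vowel. The stems with 1 vowel (pow → popow, sig → sisig, liw → liliw) repeat the first consonant+vowel as a prefix.
The other patterns: stems with 2 vowels delete the last vowel and add -ak; stems with 3 vowels add the prefix de-.
So lit → lilit.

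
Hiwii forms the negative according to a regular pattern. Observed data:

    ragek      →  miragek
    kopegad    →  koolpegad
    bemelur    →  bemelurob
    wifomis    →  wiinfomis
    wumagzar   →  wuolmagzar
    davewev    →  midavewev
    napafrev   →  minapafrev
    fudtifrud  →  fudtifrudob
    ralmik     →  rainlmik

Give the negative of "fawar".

ragek and ralmik both end in -k yet inflect differently (miragek, rainlmik), so the final letter is not what conditions the rule; the last vowel is.
"fawar" has last vowel 'a'. The stems whose last vowel is 'a' (wumagzar → wuolmagzar, kopegad → koolpegad) insert -ol- after the first vowel.
So fawar → faolwar.

faolwar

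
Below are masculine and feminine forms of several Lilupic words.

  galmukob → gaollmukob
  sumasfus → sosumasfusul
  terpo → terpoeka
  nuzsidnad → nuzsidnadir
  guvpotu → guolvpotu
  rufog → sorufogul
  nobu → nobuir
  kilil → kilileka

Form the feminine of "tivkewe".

nobu and guvpotu both end in -u yet inflect differently (nobuir, guolvpotu), so the final letter is not what conditions the rule; the first letter is.
"tivkewe" begins with t-. The one such stem in the data (terpo → terpoeka) adds -eka, so the same rule applies.
The other patterns: stems beginning with n- add -ir; stems beginning with g- insert -ol- after the first vowel; stems beginning with r- or s- add so- … -ul around the stem.
So tivkewe → tivkeweeka.

tivkeweeka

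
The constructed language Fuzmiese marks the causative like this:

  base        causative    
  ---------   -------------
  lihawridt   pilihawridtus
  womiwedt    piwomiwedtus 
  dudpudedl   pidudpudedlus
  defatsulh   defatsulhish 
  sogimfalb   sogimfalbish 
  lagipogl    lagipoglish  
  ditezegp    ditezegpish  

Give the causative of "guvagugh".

dudpudedl and lagipogl both end in -l yet inflect differently (pidudpudedlus, lagipoglish), so the final letter is not what conditions the rule; the second-to-last letter is.
"guvagugh" has second-to-last letter 'g'. The stems whose second-to-last letter is 'g' (lagipogl → lagipoglish, ditezegp → ditezegpish) add -ish.
So guvagugh → guvagughish.

guvagughish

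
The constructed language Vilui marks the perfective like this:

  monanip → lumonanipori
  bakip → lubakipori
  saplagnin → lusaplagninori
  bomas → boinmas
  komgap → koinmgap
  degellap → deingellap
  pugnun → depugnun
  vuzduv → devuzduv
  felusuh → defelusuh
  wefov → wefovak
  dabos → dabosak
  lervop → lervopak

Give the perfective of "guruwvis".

"guruwvis" has last vowel 'i'. The stems whose last vowel is 'i' (monanip → lumonanipori, bakip → lubakipori, saplagnin → lusaplagninori) add lu- … -ori around the stem.
The other patterns: stems whose last vowel is 'a' insert -in- after the first vowel; stems whose last vowel is 'u' add the prefix de-; stems whose last vowel is 'o' add -ak.
So guruwvis → luguruwvisori.

luguruwvisori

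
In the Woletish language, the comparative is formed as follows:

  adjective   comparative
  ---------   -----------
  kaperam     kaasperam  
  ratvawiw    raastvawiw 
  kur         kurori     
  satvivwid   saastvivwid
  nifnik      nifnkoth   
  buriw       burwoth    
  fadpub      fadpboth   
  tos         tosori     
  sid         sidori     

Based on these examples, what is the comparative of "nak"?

buriw and ratvawiw both end in -w yet inflect differently (burwoth, raastvawiw), so the final letter is not what conditions the rule; the number of vowels is.
"nak" has 1 vowel. The stems with 1 vowel (kur → kurori, tos → tosori, sid → sidori) add -ori.
So nak → nakori.

nakori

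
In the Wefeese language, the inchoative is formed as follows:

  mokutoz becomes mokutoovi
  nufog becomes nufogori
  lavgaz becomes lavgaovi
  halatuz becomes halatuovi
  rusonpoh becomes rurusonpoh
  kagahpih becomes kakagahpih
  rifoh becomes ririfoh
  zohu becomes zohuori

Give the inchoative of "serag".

seragori

mokutoz and rusonpoh both have last vowel 'o' yet inflect differently (mokutoovi, rurusonpoh), so the last vowel is not what conditions the rule; the final letter is.
"serag" ends in -g. The one such stem in the data (nufog → nufogori) adds -ori, so the same rule applies.
The other patterns: stems ending in -z drop the final letter and add -ovi; stems ending in -h repeat the first consonant+vowel as a prefix.
So serag → seragori.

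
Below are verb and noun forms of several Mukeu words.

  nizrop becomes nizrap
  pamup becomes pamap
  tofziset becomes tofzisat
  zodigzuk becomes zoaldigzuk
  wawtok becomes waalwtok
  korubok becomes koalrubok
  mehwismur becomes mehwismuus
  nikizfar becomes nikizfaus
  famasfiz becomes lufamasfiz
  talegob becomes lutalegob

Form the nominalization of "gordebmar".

pamup and zodigzuk both have last vowel 'u' yet inflect differently (pamap, zoaldigzuk), so the last vowel is not what conditions the rule; the final letter is.
"gordebmar" ends in -r. The stems ending in -r (mehwismur → mehwismuus, nikizfar → nikizfaus) drop the final letter and add -us.
The other patterns: stems ending in -p or -t change the last vowel to 'a'; stems ending in -k insert -al- after the first vowel; stems ending in -b or -z add the prefix lu-.
So gordebmar → gordebmaus.

gordebmaus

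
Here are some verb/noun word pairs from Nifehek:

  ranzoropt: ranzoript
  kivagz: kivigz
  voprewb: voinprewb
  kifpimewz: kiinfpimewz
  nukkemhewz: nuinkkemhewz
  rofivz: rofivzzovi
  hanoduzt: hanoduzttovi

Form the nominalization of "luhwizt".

luhwizttovi

kivagz and kifpimewz both end in -z yet inflect differently (kivigz, kiinfpimewz), so the final letter is not what conditions the rule; the second-to-last letter is.
"luhwizt" has second-to-last letter 'z'. The one such stem in the data (hanoduzt → hanoduzttovi) doubles the final consonant and adds -ovi (as does rofivz), so the same rule applies.
So luhwizt → luhwizttovi.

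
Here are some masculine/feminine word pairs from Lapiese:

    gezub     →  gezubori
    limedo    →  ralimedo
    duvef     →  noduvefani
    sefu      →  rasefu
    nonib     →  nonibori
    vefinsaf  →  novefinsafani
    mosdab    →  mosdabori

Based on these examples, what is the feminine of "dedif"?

nodedifani

vefinsaf and mosdab both have last vowel 'a' yet inflect differently (novefinsafani, mosdabori), so the last vowel is not what conditions the rule; the final letter is.
"dedif" ends in -f. The stems ending in -f (vefinsaf → novefinsafani, duvef → noduvefani) add no- … -ani around the stem.
The other patterns: stems ending in -b add -ori; stems ending in -o or -u add the prefix ra-.
So dedif → nodedifani.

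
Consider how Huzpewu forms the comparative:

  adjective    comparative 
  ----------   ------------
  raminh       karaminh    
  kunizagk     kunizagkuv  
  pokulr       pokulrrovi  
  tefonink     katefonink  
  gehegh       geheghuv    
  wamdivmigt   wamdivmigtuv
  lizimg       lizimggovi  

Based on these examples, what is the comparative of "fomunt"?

kafomunt

tefonink and kunizagk both end in -k yet inflect differently (katefonink, kunizagkuv), so the final letter is not what conditions the rule; the second-to-last letter is.
"fomunt" has second-to-last letter 'n'. The stems whose second-to-last letter is 'n' (tefonink → katefonink, raminh → karaminh) add the prefix ka-.
The other patterns: stems whose second-to-last letter is 'g' add -uv; stems whose second-to-last letter is 'l' or 'm' double the final consonant and add -ovi.
So fomunt → kafomunt.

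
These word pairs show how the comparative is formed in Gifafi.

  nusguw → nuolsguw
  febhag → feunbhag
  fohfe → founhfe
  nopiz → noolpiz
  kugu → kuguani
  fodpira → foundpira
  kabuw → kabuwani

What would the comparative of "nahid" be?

naolhid

kabuw and nusguw both end in -w yet inflect differently (kabuwani, nuolsguw), so the final letter is not what conditions the rule; the first letter is.
"nahid" begins with n-. The stems beginning with n- (nusguw → nuolsguw, nopiz → noolpiz) insert -ol- after the first vowel.
The other patterns: stems beginning with f- insert -un- after the first vowel; stems beginning with k- add -ani.
So nahid → naolhid.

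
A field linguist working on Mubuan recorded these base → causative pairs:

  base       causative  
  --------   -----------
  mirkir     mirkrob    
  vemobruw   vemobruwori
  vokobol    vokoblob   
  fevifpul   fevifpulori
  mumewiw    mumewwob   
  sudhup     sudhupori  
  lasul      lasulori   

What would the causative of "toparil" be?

"toparil" has last vowel 'i'. The stems whose last vowel is 'i' (mirkir → mirkrob, mumewiw → mumewwob) delete the last vowel and add -ob.
So toparil → toparlob.

toparlob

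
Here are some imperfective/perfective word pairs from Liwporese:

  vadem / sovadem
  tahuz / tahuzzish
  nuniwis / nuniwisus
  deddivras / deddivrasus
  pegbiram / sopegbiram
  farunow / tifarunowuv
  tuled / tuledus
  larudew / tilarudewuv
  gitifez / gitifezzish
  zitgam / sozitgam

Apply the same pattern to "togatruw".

titogatruwuv

"togatruw" ends in -w. The stems ending in -w (farunow → tifarunowuv, larudew → tilarudewuv) add ti- … -uv around the stem.
So togatruw → titogatruwuv.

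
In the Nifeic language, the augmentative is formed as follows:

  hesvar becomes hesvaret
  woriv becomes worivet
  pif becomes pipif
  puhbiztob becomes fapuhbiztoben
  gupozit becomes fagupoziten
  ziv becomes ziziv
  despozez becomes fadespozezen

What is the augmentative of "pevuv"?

pevuvet

"pevuv" has 2 vowels. The stems with 2 vowels (woriv → worivet, hesvar → hesvaret) add -et.
The other patterns: stems with 1 vowel repeat the first consonant+vowel as a prefix; stems with 3 vowels add fa- … -en around the stem.
So pevuv → pevuvet.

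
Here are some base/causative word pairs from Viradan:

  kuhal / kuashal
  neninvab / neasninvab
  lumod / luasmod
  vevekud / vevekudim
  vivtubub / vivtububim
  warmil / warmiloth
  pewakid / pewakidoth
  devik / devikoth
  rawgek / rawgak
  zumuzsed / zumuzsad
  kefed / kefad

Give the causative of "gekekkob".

geaskekkob

lumod and vevekud both end in -d yet inflect differently (luasmod, vevekudim), so the final letter is not what conditions the rule; the last vowel is.
"gekekkob" has last vowel 'o'. The one such stem in the data (lumod → luasmod) inserts -as- after the first vowel (as do kuhal, neninvab), so the same rule applies.
The other patterns: stems whose last vowel is 'u' add -im; stems whose last vowel is 'i' add -oth; stems whose last vowel is 'e' change the last vowel to 'a'.
So gekekkob → geaskekkob.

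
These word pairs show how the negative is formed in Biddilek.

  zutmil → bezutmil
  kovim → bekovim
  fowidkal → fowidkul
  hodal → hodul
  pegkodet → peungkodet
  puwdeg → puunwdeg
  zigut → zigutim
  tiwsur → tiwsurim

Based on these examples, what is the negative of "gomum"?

"gomum" has last vowel 'u'. The stems whose last vowel is 'u' (zigut → zigutim, tiwsur → tiwsurim) add -im.
So gomum → gomumim.

gomumim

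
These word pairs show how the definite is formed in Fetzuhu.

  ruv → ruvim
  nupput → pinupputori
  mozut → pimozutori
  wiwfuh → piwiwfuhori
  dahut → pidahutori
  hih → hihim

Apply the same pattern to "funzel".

hih and wiwfuh both end in -h yet inflect differently (hihim, piwiwfuhori), so the final letter is not what conditions the rule; the number of vowels is.
"funzel" has 2 vowels. The stems with 2 vowels (nupput → pinupputori, dahut → pidahutori, wiwfuh → piwiwfuhori) add pi- … -ori around the stem.
So funzel → pifunzelori.

pifunzelori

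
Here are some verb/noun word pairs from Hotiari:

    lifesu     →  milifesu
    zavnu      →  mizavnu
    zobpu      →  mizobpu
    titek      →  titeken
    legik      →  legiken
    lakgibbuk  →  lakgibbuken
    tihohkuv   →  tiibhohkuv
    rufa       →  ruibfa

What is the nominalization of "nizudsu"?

"nizudsu" ends in -u. The stems ending in -u (lifesu → milifesu, zavnu → mizavnu, zobpu → mizobpu) add the prefix mi-.
The other patterns: stems ending in -k add -en; stems ending in -a or -v insert -ib- after the first vowel.
So nizudsu → minizudsu.

minizudsu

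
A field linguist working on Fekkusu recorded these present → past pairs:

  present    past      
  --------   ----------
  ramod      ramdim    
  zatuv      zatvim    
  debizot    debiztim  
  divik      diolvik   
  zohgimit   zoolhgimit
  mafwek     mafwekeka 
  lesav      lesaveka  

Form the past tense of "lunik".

debizot and zohgimit both end in -t yet inflect differently (debiztim, zoolhgimit), so the final letter is not what conditions the rule; the last vowel is.
"lunik" has last vowel 'i'. The stems whose last vowel is 'i' (divik → diolvik, zohgimit → zoolhgimit) insert -ol- after the first vowel.
The other patterns: stems whose last vowel is 'o' or 'u' delete the last vowel and add -im; stems whose last vowel is 'a' or 'e' add -eka.
So lunik → luolnik.

luolnik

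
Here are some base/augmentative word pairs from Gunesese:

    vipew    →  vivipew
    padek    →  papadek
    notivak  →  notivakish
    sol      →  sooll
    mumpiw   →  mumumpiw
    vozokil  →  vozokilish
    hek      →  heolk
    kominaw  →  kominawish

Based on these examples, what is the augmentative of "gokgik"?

gogokgik

hek and padek both end in -k yet inflect differently (heolk, papadek), so the final letter is not what conditions the rule; the number of vowels is.
"gokgik" has 2 vowels. The stems with 2 vowels (padek → papadek, vipew → vivipew, mumpiw → mumumpiw) repeat the first consonant+vowel as a prefix.
So gokgik → gogokgik.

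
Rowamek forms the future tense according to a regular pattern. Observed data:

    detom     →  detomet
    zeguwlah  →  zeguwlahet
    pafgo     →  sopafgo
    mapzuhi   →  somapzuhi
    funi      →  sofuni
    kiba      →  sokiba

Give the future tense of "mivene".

somivene

"mivene" ends in a vowel. The stems ending in a vowel (pafgo → sopafgo, mapzuhi → somapzuhi, funi → sofuni) add the prefix so-.
The other pattern: stems ending in a consonant add -et.
So mivene → somivene.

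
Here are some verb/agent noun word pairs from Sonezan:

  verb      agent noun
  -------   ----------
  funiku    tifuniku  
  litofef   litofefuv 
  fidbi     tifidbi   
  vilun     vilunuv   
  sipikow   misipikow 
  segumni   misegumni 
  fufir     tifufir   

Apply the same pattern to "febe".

segumni and fidbi both end in -i yet inflect differently (misegumni, tifidbi), so the final letter is not what conditions the rule; the first letter is.
"febe" begins with f-. The stems beginning with f- (funiku → tifuniku, fidbi → tifidbi, fufir → tifufir) add the prefix ti-.
The other patterns: stems beginning with l- or v- add -uv; stems beginning with s- add the prefix mi-.
So febe → tifebe.

tifebe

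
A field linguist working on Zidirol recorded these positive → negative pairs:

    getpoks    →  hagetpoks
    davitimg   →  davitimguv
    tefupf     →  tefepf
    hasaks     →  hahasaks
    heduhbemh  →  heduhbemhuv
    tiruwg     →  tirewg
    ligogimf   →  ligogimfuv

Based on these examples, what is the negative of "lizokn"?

halizokn

ligogimf and tefupf both end in -f yet inflect differently (ligogimfuv, tefepf), so the final letter is not what conditions the rule; the second-to-last letter is.
"lizokn" has second-to-last letter 'k'. The stems whose second-to-last letter is 'k' (getpoks → hagetpoks, hasaks → hahasaks) add the prefix ha-.
So lizokn → halizokn.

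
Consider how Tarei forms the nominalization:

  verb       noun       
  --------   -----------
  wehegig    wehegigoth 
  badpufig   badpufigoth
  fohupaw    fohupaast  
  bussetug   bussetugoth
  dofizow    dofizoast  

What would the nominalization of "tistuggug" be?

fohupaw and wehegig both have 3 vowels yet inflect differently (fohupaast, wehegigoth), so the number of vowels is not what conditions the rule; the final letter is.
"tistuggug" ends in -g. The stems ending in -g (wehegig → wehegigoth, badpufig → badpufigoth, bussetug → bussetugoth) add -oth.
The other pattern: stems ending in -w drop the final letter and add -ast.
So tistuggug → tistuggugoth.

tistuggugoth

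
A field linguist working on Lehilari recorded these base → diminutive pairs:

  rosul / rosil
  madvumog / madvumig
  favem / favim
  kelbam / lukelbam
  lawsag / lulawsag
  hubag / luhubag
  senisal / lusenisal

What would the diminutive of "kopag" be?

lukopag

"kopag" has last vowel 'a'. The stems whose last vowel is 'a' (senisal → lusenisal, lawsag → lulawsag, hubag → luhubag) add the prefix lu-.
So kopag → lukopag.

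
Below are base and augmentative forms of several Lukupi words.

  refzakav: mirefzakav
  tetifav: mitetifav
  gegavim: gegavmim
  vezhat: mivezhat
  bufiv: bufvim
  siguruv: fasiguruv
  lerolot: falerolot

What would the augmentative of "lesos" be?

falesos

"lesos" has last vowel 'o'. The one such stem in the data (lerolot → falerolot) adds the prefix fa-, so the same rule applies.
The other patterns: stems whose last vowel is 'a' add the prefix mi-; stems whose last vowel is 'i' delete the last vowel and add -im.
So lesos → falesos.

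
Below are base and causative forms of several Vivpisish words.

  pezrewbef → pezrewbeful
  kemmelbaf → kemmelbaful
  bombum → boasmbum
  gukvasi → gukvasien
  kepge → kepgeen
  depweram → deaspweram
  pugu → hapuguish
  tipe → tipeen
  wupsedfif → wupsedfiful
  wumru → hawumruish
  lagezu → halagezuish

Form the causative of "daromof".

"daromof" ends in -f. The stems ending in -f (wupsedfif → wupsedfiful, pezrewbef → pezrewbeful, kemmelbaf → kemmelbaful) add -ul.
So daromof → daromoful.

daromoful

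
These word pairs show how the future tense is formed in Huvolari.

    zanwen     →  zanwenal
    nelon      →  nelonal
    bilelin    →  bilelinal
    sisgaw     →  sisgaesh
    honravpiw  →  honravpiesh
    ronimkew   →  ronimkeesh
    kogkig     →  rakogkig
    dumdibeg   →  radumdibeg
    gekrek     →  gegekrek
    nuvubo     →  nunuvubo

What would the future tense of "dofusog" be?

"dofusog" ends in -g. The stems ending in -g (kogkig → rakogkig, dumdibeg → radumdibeg) add the prefix ra-.
So dofusog → radofusog.

radofusog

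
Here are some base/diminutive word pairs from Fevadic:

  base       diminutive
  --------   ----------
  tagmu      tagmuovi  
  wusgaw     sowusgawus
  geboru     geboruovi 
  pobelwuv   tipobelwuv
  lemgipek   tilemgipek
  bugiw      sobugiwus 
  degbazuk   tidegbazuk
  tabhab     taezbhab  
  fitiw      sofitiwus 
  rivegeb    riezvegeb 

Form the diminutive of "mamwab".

tabhab and wusgaw both have last vowel 'a' yet inflect differently (taezbhab, sowusgawus), so the last vowel is not what conditions the rule; the final letter is.
"mamwab" ends in -b. The stems ending in -b (tabhab → taezbhab, rivegeb → riezvegeb) insert -ez- after the first vowel.
So mamwab → maezmwab.

maezmwab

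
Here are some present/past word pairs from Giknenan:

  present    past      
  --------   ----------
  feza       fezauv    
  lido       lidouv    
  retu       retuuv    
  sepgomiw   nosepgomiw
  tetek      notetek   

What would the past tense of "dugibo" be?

dugibouv

feza and tetek both have 2 vowels yet inflect differently (fezauv, notetek), so the number of vowels is not what conditions the rule; whether the stem ends in a vowel or a consonant is.
"dugibo" ends in a vowel. The stems ending in a vowel (feza → fezauv, lido → lidouv, retu → retuuv) add -uv.
So dugibo → dugibouv.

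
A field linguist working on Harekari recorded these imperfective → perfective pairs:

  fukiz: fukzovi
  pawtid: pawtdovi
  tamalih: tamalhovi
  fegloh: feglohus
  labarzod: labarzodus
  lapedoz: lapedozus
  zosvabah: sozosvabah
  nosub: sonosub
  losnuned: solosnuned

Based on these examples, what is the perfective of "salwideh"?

tamalih and fegloh both end in -h yet inflect differently (tamalhovi, feglohus), so the final letter is not what conditions the rule; the last vowel is.
"salwideh" has last vowel 'e'. The one such stem in the data (losnuned → solosnuned) adds the prefix so-, so the same rule applies.
The other patterns: stems whose last vowel is 'i' delete the last vowel and add -ovi; stems whose last vowel is 'o' add -us.
So salwideh → sosalwideh.

sosalwideh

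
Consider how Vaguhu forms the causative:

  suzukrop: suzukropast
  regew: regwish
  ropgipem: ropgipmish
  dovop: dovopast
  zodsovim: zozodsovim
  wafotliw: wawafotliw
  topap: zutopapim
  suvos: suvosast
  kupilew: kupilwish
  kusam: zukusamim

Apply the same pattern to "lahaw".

zodsovim and ropgipem both end in -m yet inflect differently (zozodsovim, ropgipmish), so the final letter is not what conditions the rule; the last vowel is.
"lahaw" has last vowel 'a'. The stems whose last vowel is 'a' (topap → zutopapim, kusam → zukusamim) add zu- … -im around the stem.
The other patterns: stems whose last vowel is 'i' repeat the first consonant+vowel as a prefix; stems whose last vowel is 'e' delete the last vowel and add -ish; stems whose last vowel is 'o' add -ast.
So lahaw → zulahawim.

zulahawim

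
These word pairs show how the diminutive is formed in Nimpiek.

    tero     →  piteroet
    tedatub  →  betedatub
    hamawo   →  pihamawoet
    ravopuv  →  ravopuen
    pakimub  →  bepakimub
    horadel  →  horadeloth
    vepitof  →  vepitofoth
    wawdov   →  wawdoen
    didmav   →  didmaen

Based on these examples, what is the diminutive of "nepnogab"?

wawdov and hamawo both have last vowel 'o' yet inflect differently (wawdoen, pihamawoet), so the last vowel is not what conditions the rule; the final letter is.
"nepnogab" ends in -b. The stems ending in -b (tedatub → betedatub, pakimub → bepakimub) add the prefix be-.
So nepnogab → benepnogab.

benepnogab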